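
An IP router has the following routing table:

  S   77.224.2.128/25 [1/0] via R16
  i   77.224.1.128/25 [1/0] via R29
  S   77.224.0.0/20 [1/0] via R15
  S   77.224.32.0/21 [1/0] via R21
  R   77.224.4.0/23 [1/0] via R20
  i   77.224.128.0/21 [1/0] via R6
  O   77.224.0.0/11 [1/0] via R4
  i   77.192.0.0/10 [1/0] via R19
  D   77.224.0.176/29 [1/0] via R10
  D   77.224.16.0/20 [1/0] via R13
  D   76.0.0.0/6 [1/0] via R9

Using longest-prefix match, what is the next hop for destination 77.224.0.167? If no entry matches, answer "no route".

R15

Routes whose prefix contains 77.224.0.167:
  76.0.0.0/6 (76.0.0.0 - 79.255.255.255) -> R9
  77.192.0.0/10 (77.192.0.0 - 77.255.255.255) -> R19
  77.224.0.0/11 (77.224.0.0 - 77.255.255.255) -> R4
  77.224.0.0/20 (77.224.0.0 - 77.224.15.255) -> R15
More-specific entries that do NOT match:
  77.224.0.176/29 (77.224.0.176 - 77.224.0.183) does not contain 77.224.0.167
  77.224.2.128/25 (77.224.2.128 - 77.224.2.255) does not contain 77.224.0.167
  77.224.1.128/25 (77.224.1.128 - 77.224.1.255) does not contain 77.224.0.167
  77.224.4.0/23 (77.224.4.0 - 77.224.5.255) does not contain 77.224.0.167
  77.224.32.0/21 (77.224.32.0 - 77.224.39.255) does not contain 77.224.0.167
  77.224.128.0/21 (77.224.128.0 - 77.224.135.255) does not contain 77.224.0.167
Longest matching prefix is /20 -> next hop R15.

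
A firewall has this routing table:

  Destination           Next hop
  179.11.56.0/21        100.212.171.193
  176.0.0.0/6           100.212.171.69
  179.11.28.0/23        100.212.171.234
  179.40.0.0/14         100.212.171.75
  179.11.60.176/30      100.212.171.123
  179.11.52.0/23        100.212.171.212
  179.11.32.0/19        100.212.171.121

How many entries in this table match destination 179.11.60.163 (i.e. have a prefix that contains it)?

3

Prefixes containing 179.11.60.163:
  176.0.0.0/6 (176.0.0.0 - 179.255.255.255)
  179.11.32.0/19 (179.11.32.0 - 179.11.63.255)
  179.11.56.0/21 (179.11.56.0 - 179.11.63.255)
Total matching entries: 3.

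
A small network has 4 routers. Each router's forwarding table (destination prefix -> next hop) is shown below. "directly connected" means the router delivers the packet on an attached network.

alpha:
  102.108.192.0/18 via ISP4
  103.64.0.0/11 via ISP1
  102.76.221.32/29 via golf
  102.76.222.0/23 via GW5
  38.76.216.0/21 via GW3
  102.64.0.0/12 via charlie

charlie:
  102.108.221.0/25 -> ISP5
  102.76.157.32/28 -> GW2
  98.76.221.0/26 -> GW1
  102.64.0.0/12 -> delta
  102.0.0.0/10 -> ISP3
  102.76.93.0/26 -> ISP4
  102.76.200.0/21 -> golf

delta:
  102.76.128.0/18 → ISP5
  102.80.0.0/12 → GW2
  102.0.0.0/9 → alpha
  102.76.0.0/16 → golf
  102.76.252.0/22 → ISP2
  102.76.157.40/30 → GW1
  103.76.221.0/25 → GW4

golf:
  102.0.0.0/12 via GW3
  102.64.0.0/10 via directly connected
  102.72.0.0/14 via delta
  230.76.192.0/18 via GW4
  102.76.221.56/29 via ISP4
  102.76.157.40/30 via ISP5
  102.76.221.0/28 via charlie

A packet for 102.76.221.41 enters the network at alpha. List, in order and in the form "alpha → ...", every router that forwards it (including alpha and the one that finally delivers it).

At alpha: longest match for 102.76.221.41 is 102.64.0.0/12 -> charlie
At charlie: longest match for 102.76.221.41 is 102.64.0.0/12 -> delta
At delta: longest match for 102.76.221.41 is 102.76.0.0/16 -> golf
At golf: longest match for 102.76.221.41 is 102.64.0.0/10 -> directly connected

alpha → charlie → delta → golf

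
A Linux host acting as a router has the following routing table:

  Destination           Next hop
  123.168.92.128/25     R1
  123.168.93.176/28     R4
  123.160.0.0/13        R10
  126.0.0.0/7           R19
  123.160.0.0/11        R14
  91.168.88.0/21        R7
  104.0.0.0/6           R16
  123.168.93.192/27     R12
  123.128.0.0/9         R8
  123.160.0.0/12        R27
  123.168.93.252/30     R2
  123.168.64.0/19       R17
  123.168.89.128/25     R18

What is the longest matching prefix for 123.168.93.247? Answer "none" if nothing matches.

123.168.64.0/19

Entries matching 123.168.93.247:
  123.128.0.0/9 (123.128.0.0 - 123.255.255.255)
  123.160.0.0/11 (123.160.0.0 - 123.191.255.255)
  123.160.0.0/12 (123.160.0.0 - 123.175.255.255)
  123.168.64.0/19 (123.168.64.0 - 123.168.95.255)
Most specific is 123.168.64.0/19.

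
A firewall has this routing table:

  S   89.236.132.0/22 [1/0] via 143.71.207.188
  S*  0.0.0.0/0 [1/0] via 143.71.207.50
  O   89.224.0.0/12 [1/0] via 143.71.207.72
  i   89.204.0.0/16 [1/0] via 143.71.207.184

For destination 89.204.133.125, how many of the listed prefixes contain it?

Prefixes containing 89.204.133.125:
  0.0.0.0/0 (default, matches everything)
  89.204.0.0/16 (89.204.0.0 - 89.204.255.255)
Total matching entries: 2.

2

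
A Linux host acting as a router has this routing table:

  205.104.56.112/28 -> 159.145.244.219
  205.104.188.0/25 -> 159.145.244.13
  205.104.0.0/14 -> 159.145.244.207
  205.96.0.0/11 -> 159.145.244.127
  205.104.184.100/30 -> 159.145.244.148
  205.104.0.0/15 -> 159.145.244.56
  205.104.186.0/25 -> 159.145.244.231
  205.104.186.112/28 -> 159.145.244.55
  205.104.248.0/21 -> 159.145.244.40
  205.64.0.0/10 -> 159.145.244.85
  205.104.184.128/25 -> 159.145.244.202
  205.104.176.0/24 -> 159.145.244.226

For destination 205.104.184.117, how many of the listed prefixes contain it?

Prefixes containing 205.104.184.117:
  205.64.0.0/10 (205.64.0.0 - 205.127.255.255)
  205.96.0.0/11 (205.96.0.0 - 205.127.255.255)
  205.104.0.0/14 (205.104.0.0 - 205.107.255.255)
  205.104.0.0/15 (205.104.0.0 - 205.105.255.255)
Total matching entries: 4.

4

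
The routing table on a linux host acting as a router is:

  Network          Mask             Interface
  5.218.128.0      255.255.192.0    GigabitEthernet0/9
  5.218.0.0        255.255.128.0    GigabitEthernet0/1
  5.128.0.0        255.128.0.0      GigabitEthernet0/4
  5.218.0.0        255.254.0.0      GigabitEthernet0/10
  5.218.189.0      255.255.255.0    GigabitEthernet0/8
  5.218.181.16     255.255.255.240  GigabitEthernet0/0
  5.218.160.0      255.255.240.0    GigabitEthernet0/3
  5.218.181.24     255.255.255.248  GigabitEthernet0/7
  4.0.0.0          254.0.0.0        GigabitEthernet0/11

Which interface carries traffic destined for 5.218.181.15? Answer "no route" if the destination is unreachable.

Routes whose prefix contains 5.218.181.15:
  4.0.0.0/7 (4.0.0.0 - 5.255.255.255) -> GigabitEthernet0/11
  5.128.0.0/9 (5.128.0.0 - 5.255.255.255) -> GigabitEthernet0/4
  5.218.0.0/15 (5.218.0.0 - 5.219.255.255) -> GigabitEthernet0/10
  5.218.128.0/18 (5.218.128.0 - 5.218.191.255) -> GigabitEthernet0/9
More-specific entries that do NOT match:
  5.218.181.24/29 (5.218.181.24 - 5.218.181.31) does not contain 5.218.181.15
  5.218.181.16/28 (5.218.181.16 - 5.218.181.31) does not contain 5.218.181.15
  5.218.189.0/24 (5.218.189.0 - 5.218.189.255) does not contain 5.218.181.15
  5.218.160.0/20 (5.218.160.0 - 5.218.175.255) does not contain 5.218.181.15
Longest matching prefix is /18 -> interface GigabitEthernet0/9.

GigabitEthernet0/9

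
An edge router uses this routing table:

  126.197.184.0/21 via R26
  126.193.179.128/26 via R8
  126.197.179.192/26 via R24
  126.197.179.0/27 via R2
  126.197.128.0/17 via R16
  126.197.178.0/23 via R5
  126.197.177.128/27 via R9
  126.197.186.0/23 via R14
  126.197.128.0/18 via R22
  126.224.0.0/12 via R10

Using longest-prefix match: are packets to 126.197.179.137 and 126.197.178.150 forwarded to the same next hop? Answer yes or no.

yes

126.197.179.137: longest match 126.197.178.0/23 -> R5
126.197.178.150: longest match 126.197.178.0/23 -> R5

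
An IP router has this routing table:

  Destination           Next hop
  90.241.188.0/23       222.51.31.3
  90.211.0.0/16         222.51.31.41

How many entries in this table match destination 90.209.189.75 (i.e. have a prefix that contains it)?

0

No listed prefix contains 90.209.189.75.
Total matching entries: 0.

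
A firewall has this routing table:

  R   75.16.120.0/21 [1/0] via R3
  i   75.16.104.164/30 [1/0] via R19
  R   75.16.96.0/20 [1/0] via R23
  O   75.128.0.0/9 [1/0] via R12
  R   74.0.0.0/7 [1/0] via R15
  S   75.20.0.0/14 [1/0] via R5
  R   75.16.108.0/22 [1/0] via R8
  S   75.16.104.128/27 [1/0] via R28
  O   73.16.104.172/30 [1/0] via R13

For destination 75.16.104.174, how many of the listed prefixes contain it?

Prefixes containing 75.16.104.174:
  74.0.0.0/7 (74.0.0.0 - 75.255.255.255)
  75.16.96.0/20 (75.16.96.0 - 75.16.111.255)
Total matching entries: 2.

2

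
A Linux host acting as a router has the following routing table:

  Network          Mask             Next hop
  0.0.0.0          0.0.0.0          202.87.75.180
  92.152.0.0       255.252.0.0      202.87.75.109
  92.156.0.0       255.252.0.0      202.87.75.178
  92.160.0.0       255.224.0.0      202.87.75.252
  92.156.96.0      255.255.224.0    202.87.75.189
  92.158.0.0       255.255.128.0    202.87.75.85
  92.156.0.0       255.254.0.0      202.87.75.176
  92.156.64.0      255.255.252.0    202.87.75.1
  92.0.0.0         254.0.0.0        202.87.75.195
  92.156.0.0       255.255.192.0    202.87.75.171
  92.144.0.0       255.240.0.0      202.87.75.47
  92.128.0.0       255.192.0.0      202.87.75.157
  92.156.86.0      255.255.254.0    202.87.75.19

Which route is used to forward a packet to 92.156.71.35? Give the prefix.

92.156.0.0/15

Entries matching 92.156.71.35:
  0.0.0.0/0 (default, matches everything)
  92.0.0.0/7 (92.0.0.0 - 93.255.255.255)
  92.128.0.0/10 (92.128.0.0 - 92.191.255.255)
  92.144.0.0/12 (92.144.0.0 - 92.159.255.255)
  92.156.0.0/14 (92.156.0.0 - 92.159.255.255)
  92.156.0.0/15 (92.156.0.0 - 92.157.255.255)
Most specific is 92.156.0.0/15.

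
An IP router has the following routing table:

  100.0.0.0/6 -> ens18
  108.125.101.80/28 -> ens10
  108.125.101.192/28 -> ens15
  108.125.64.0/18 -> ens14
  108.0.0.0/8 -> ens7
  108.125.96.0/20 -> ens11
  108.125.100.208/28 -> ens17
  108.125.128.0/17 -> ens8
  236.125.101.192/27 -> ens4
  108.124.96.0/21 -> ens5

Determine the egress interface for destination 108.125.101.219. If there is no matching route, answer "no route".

Routes whose prefix contains 108.125.101.219:
  108.0.0.0/8 (108.0.0.0 - 108.255.255.255) -> ens7
  108.125.64.0/18 (108.125.64.0 - 108.125.127.255) -> ens14
  108.125.96.0/20 (108.125.96.0 - 108.125.111.255) -> ens11
More-specific entries that do NOT match:
  108.125.101.80/28 (108.125.101.80 - 108.125.101.95) does not contain 108.125.101.219
  108.125.101.192/28 (108.125.101.192 - 108.125.101.207) does not contain 108.125.101.219
  108.125.100.208/28 (108.125.100.208 - 108.125.100.223) does not contain 108.125.101.219
  236.125.101.192/27 (236.125.101.192 - 236.125.101.223) does not contain 108.125.101.219
  108.124.96.0/21 (108.124.96.0 - 108.124.103.255) does not contain 108.125.101.219
Longest matching prefix is /20 -> interface ens11.

ens11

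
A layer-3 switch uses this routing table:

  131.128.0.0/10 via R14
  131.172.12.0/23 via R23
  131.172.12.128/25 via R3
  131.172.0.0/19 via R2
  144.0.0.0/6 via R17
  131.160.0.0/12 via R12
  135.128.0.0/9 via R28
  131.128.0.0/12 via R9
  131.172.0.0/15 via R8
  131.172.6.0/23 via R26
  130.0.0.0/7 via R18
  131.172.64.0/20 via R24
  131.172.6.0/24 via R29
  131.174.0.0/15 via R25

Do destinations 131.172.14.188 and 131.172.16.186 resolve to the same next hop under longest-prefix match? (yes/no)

131.172.14.188: longest match 131.172.0.0/19 -> R2
131.172.16.186: longest match 131.172.0.0/19 -> R2

yes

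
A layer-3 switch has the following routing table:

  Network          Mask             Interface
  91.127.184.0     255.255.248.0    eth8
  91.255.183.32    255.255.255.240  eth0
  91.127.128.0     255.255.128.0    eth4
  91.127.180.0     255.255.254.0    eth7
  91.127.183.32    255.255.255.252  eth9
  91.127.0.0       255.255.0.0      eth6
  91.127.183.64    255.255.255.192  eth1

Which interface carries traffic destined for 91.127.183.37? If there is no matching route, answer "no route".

eth4

Routes whose prefix contains 91.127.183.37:
  91.127.0.0/16 (91.127.0.0 - 91.127.255.255) -> eth6
  91.127.128.0/17 (91.127.128.0 - 91.127.255.255) -> eth4
More-specific entries that do NOT match:
  91.127.183.32/30 (91.127.183.32 - 91.127.183.35) does not contain 91.127.183.37
  91.255.183.32/28 (91.255.183.32 - 91.255.183.47) does not contain 91.127.183.37
  91.127.183.64/26 (91.127.183.64 - 91.127.183.127) does not contain 91.127.183.37
  91.127.180.0/23 (91.127.180.0 - 91.127.181.255) does not contain 91.127.183.37
  91.127.184.0/21 (91.127.184.0 - 91.127.191.255) does not contain 91.127.183.37
Longest matching prefix is /17 -> interface eth4.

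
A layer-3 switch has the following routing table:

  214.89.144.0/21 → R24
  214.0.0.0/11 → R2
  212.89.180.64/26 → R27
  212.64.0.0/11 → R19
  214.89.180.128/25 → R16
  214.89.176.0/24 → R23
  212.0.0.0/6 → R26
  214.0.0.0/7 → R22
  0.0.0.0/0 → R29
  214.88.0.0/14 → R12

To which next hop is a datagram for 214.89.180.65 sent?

Routes whose prefix contains 214.89.180.65:
  0.0.0.0/0 (default, matches everything) -> R29
  212.0.0.0/6 (212.0.0.0 - 215.255.255.255) -> R26
  214.0.0.0/7 (214.0.0.0 - 215.255.255.255) -> R22
  214.88.0.0/14 (214.88.0.0 - 214.91.255.255) -> R12
More-specific entries that do NOT match:
  212.89.180.64/26 (212.89.180.64 - 212.89.180.127) does not contain 214.89.180.65
  214.89.180.128/25 (214.89.180.128 - 214.89.180.255) does not contain 214.89.180.65
  214.89.176.0/24 (214.89.176.0 - 214.89.176.255) does not contain 214.89.180.65
  214.89.144.0/21 (214.89.144.0 - 214.89.151.255) does not contain 214.89.180.65
Longest matching prefix is /14 -> next hop R12.

R12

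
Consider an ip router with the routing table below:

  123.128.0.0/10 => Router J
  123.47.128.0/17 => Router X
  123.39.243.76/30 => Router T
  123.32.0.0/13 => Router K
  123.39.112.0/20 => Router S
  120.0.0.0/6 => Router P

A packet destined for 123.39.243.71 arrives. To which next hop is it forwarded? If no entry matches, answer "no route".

Routes whose prefix contains 123.39.243.71:
  120.0.0.0/6 (120.0.0.0 - 123.255.255.255) -> Router P
  123.32.0.0/13 (123.32.0.0 - 123.39.255.255) -> Router K
More-specific entries that do NOT match:
  123.39.243.76/30 (123.39.243.76 - 123.39.243.79) does not contain 123.39.243.71
  123.39.112.0/20 (123.39.112.0 - 123.39.127.255) does not contain 123.39.243.71
  123.47.128.0/17 (123.47.128.0 - 123.47.255.255) does not contain 123.39.243.71
Longest matching prefix is /13 -> next hop Router K.

Router K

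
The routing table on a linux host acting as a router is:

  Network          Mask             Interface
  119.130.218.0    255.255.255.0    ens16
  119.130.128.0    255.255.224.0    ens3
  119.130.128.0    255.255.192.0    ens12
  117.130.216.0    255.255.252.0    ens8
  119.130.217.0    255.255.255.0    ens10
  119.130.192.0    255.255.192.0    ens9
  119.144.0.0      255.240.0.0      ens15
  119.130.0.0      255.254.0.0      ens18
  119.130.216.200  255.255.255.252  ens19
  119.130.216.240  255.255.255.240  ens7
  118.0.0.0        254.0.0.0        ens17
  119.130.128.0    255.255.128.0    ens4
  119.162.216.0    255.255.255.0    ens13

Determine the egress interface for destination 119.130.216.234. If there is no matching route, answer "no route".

Routes whose prefix contains 119.130.216.234:
  118.0.0.0/7 (118.0.0.0 - 119.255.255.255) -> ens17
  119.130.0.0/15 (119.130.0.0 - 119.131.255.255) -> ens18
  119.130.128.0/17 (119.130.128.0 - 119.130.255.255) -> ens4
  119.130.192.0/18 (119.130.192.0 - 119.130.255.255) -> ens9
More-specific entries that do NOT match:
  119.130.216.200/30 (119.130.216.200 - 119.130.216.203) does not contain 119.130.216.234
  119.130.216.240/28 (119.130.216.240 - 119.130.216.255) does not contain 119.130.216.234
  119.130.218.0/24 (119.130.218.0 - 119.130.218.255) does not contain 119.130.216.234
  119.130.217.0/24 (119.130.217.0 - 119.130.217.255) does not contain 119.130.216.234
  119.162.216.0/24 (119.162.216.0 - 119.162.216.255) does not contain 119.130.216.234
  117.130.216.0/22 (117.130.216.0 - 117.130.219.255) does not contain 119.130.216.234
  119.130.128.0/19 (119.130.128.0 - 119.130.159.255) does not contain 119.130.216.234
Longest matching prefix is /18 -> interface ens9.

ens9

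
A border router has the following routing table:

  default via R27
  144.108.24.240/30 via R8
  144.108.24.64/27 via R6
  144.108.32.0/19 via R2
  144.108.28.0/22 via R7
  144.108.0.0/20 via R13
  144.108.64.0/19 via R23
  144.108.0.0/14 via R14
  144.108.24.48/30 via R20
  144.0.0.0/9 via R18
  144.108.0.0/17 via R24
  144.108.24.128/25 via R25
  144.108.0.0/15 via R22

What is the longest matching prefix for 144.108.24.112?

144.108.0.0/17

Entries matching 144.108.24.112:
  0.0.0.0/0 (default, matches everything)
  144.0.0.0/9 (144.0.0.0 - 144.127.255.255)
  144.108.0.0/14 (144.108.0.0 - 144.111.255.255)
  144.108.0.0/15 (144.108.0.0 - 144.109.255.255)
  144.108.0.0/17 (144.108.0.0 - 144.108.127.255)
Most specific is 144.108.0.0/17.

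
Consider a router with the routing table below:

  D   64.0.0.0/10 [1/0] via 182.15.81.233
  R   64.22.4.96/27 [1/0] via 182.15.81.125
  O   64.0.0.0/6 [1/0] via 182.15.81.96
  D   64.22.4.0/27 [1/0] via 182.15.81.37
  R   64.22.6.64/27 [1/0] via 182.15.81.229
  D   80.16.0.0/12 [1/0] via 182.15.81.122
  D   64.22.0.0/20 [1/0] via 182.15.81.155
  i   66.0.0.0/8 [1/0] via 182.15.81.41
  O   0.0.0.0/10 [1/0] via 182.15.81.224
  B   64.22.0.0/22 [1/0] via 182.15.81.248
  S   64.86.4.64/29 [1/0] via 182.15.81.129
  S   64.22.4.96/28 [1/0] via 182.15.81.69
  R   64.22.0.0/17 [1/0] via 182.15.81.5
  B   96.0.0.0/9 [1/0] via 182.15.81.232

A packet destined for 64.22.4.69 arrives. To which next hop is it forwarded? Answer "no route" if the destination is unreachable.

Routes whose prefix contains 64.22.4.69:
  64.0.0.0/6 (64.0.0.0 - 67.255.255.255) -> 182.15.81.96
  64.0.0.0/10 (64.0.0.0 - 64.63.255.255) -> 182.15.81.233
  64.22.0.0/17 (64.22.0.0 - 64.22.127.255) -> 182.15.81.5
  64.22.0.0/20 (64.22.0.0 - 64.22.15.255) -> 182.15.81.155
More-specific entries that do NOT match:
  64.86.4.64/29 (64.86.4.64 - 64.86.4.71) does not contain 64.22.4.69
  64.22.4.96/28 (64.22.4.96 - 64.22.4.111) does not contain 64.22.4.69
  64.22.4.96/27 (64.22.4.96 - 64.22.4.127) does not contain 64.22.4.69
  64.22.4.0/27 (64.22.4.0 - 64.22.4.31) does not contain 64.22.4.69
  64.22.6.64/27 (64.22.6.64 - 64.22.6.95) does not contain 64.22.4.69
  64.22.0.0/22 (64.22.0.0 - 64.22.3.255) does not contain 64.22.4.69
Longest matching prefix is /20 -> next hop 182.15.81.155.

182.15.81.155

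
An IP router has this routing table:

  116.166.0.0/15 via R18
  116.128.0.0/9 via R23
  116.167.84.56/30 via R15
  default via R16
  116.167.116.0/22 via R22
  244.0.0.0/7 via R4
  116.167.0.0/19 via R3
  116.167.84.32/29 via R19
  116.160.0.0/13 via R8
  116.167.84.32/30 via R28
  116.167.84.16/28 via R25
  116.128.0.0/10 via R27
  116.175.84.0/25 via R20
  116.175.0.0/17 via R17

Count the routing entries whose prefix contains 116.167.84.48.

5

Prefixes containing 116.167.84.48:
  0.0.0.0/0 (default, matches everything)
  116.128.0.0/9 (116.128.0.0 - 116.255.255.255)
  116.128.0.0/10 (116.128.0.0 - 116.191.255.255)
  116.160.0.0/13 (116.160.0.0 - 116.167.255.255)
  116.166.0.0/15 (116.166.0.0 - 116.167.255.255)
Total matching entries: 5.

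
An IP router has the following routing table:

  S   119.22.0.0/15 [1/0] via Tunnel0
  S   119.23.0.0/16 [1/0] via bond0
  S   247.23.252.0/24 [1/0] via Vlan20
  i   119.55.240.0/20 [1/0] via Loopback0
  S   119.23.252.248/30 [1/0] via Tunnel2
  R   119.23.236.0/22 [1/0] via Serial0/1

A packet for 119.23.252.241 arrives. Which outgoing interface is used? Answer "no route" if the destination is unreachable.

bond0

Routes whose prefix contains 119.23.252.241:
  119.22.0.0/15 (119.22.0.0 - 119.23.255.255) -> Tunnel0
  119.23.0.0/16 (119.23.0.0 - 119.23.255.255) -> bond0
More-specific entries that do NOT match:
  119.23.252.248/30 (119.23.252.248 - 119.23.252.251) does not contain 119.23.252.241
  247.23.252.0/24 (247.23.252.0 - 247.23.252.255) does not contain 119.23.252.241
  119.23.236.0/22 (119.23.236.0 - 119.23.239.255) does not contain 119.23.252.241
  119.55.240.0/20 (119.55.240.0 - 119.55.255.255) does not contain 119.23.252.241
Longest matching prefix is /16 -> interface bond0.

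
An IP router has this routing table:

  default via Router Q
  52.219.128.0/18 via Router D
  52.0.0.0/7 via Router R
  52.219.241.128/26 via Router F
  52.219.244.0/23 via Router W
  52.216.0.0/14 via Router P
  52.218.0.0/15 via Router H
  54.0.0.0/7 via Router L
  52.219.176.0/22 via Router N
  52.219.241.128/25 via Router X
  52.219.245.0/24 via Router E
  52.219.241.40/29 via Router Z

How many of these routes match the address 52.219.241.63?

4

Prefixes containing 52.219.241.63:
  0.0.0.0/0 (default, matches everything)
  52.0.0.0/7 (52.0.0.0 - 53.255.255.255)
  52.216.0.0/14 (52.216.0.0 - 52.219.255.255)
  52.218.0.0/15 (52.218.0.0 - 52.219.255.255)
Total matching entries: 4.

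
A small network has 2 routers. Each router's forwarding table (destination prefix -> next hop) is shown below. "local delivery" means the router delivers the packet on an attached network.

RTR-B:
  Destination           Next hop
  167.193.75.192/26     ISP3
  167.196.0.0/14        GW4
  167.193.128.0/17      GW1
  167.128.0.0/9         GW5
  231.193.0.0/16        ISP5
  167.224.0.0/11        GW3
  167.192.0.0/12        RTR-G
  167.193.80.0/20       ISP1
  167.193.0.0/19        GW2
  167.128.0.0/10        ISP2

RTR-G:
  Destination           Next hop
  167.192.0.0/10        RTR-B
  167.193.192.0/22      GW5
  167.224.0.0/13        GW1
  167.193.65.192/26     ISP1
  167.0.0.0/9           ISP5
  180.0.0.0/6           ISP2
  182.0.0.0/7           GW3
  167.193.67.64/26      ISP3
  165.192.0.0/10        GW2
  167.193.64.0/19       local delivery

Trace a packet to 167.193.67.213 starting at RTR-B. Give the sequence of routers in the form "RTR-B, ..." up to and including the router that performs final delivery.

At RTR-B: longest match for 167.193.67.213 is 167.192.0.0/12 -> RTR-G
At RTR-G: longest match for 167.193.67.213 is 167.193.64.0/19 -> local delivery

RTR-B, RTR-G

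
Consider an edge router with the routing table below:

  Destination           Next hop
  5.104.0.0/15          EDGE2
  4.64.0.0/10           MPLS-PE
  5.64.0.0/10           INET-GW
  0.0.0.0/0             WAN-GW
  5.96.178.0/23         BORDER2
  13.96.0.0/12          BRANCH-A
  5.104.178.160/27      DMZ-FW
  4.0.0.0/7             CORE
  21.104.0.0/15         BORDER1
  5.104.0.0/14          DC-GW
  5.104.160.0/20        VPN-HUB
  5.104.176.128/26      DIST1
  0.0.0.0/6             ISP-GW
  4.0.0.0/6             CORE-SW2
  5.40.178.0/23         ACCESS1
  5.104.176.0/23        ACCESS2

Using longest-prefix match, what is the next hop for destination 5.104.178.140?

Routes whose prefix contains 5.104.178.140:
  0.0.0.0/0 (default, matches everything) -> WAN-GW
  4.0.0.0/6 (4.0.0.0 - 7.255.255.255) -> CORE-SW2
  4.0.0.0/7 (4.0.0.0 - 5.255.255.255) -> CORE
  5.64.0.0/10 (5.64.0.0 - 5.127.255.255) -> INET-GW
  5.104.0.0/14 (5.104.0.0 - 5.107.255.255) -> DC-GW
  5.104.0.0/15 (5.104.0.0 - 5.105.255.255) -> EDGE2
More-specific entries that do NOT match:
  5.104.178.160/27 (5.104.178.160 - 5.104.178.191) does not contain 5.104.178.140
  5.104.176.128/26 (5.104.176.128 - 5.104.176.191) does not contain 5.104.178.140
  5.96.178.0/23 (5.96.178.0 - 5.96.179.255) does not contain 5.104.178.140
  5.40.178.0/23 (5.40.178.0 - 5.40.179.255) does not contain 5.104.178.140
  5.104.176.0/23 (5.104.176.0 - 5.104.177.255) does not contain 5.104.178.140
  5.104.160.0/20 (5.104.160.0 - 5.104.175.255) does not contain 5.104.178.140
Longest matching prefix is /15 -> next hop EDGE2.

EDGE2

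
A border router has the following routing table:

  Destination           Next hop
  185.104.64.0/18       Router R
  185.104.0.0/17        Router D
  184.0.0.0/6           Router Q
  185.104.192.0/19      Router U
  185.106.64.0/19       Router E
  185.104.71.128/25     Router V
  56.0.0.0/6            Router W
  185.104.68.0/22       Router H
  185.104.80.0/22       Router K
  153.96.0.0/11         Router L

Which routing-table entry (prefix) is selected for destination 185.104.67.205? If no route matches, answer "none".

Entries matching 185.104.67.205:
  184.0.0.0/6 (184.0.0.0 - 187.255.255.255)
  185.104.0.0/17 (185.104.0.0 - 185.104.127.255)
  185.104.64.0/18 (185.104.64.0 - 185.104.127.255)
Most specific is 185.104.64.0/18.

185.104.64.0/18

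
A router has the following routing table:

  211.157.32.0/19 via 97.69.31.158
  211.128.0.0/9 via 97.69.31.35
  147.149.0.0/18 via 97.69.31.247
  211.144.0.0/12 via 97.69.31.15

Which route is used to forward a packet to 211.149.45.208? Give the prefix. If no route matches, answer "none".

211.144.0.0/12

Entries matching 211.149.45.208:
  211.128.0.0/9 (211.128.0.0 - 211.255.255.255)
  211.144.0.0/12 (211.144.0.0 - 211.159.255.255)
Most specific is 211.144.0.0/12.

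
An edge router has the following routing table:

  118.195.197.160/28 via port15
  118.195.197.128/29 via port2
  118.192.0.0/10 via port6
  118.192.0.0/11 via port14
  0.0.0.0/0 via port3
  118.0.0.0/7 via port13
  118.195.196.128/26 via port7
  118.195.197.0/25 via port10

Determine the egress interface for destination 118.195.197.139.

port14

Routes whose prefix contains 118.195.197.139:
  0.0.0.0/0 (default, matches everything) -> port3
  118.0.0.0/7 (118.0.0.0 - 119.255.255.255) -> port13
  118.192.0.0/10 (118.192.0.0 - 118.255.255.255) -> port6
  118.192.0.0/11 (118.192.0.0 - 118.223.255.255) -> port14
More-specific entries that do NOT match:
  118.195.197.128/29 (118.195.197.128 - 118.195.197.135) does not contain 118.195.197.139
  118.195.197.160/28 (118.195.197.160 - 118.195.197.175) does not contain 118.195.197.139
  118.195.196.128/26 (118.195.196.128 - 118.195.196.191) does not contain 118.195.197.139
  118.195.197.0/25 (118.195.197.0 - 118.195.197.127) does not contain 118.195.197.139
Longest matching prefix is /11 -> interface port14.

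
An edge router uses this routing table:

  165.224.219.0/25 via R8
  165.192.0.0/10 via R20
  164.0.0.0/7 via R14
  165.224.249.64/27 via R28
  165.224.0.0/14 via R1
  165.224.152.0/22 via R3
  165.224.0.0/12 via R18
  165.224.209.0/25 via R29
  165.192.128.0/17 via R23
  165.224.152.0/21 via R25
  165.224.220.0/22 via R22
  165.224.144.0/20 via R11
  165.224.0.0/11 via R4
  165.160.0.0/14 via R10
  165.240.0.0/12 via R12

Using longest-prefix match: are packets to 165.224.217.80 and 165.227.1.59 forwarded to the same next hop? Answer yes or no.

yes

165.224.217.80: longest match 165.224.0.0/14 -> R1
165.227.1.59: longest match 165.224.0.0/14 -> R1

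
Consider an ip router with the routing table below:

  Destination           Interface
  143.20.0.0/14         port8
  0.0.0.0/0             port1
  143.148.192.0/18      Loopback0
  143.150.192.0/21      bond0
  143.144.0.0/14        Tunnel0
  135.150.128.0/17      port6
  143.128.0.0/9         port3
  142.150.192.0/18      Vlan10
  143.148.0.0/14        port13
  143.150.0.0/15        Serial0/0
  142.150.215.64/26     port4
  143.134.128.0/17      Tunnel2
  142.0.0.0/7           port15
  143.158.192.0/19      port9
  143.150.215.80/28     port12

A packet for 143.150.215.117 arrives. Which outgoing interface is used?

Serial0/0

Routes whose prefix contains 143.150.215.117:
  0.0.0.0/0 (default, matches everything) -> port1
  142.0.0.0/7 (142.0.0.0 - 143.255.255.255) -> port15
  143.128.0.0/9 (143.128.0.0 - 143.255.255.255) -> port3
  143.148.0.0/14 (143.148.0.0 - 143.151.255.255) -> port13
  143.150.0.0/15 (143.150.0.0 - 143.151.255.255) -> Serial0/0
More-specific entries that do NOT match:
  143.150.215.80/28 (143.150.215.80 - 143.150.215.95) does not contain 143.150.215.117
  142.150.215.64/26 (142.150.215.64 - 142.150.215.127) does not contain 143.150.215.117
  143.150.192.0/21 (143.150.192.0 - 143.150.199.255) does not contain 143.150.215.117
  143.158.192.0/19 (143.158.192.0 - 143.158.223.255) does not contain 143.150.215.117
  143.148.192.0/18 (143.148.192.0 - 143.148.255.255) does not contain 143.150.215.117
  142.150.192.0/18 (142.150.192.0 - 142.150.255.255) does not contain 143.150.215.117
  135.150.128.0/17 (135.150.128.0 - 135.150.255.255) does not contain 143.150.215.117
  143.134.128.0/17 (143.134.128.0 - 143.134.255.255) does not contain 143.150.215.117
Longest matching prefix is /15 -> interface Serial0/0.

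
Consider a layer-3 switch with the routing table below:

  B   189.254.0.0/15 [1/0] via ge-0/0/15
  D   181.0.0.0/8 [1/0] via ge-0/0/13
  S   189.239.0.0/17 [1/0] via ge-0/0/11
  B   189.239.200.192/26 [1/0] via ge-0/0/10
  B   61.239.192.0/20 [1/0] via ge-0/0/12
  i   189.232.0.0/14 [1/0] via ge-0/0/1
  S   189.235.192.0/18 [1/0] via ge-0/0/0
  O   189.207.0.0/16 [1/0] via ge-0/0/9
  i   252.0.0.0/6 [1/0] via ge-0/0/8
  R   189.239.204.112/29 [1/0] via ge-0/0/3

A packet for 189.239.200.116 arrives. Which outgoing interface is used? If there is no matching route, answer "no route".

no route

No entry's prefix contains 189.239.200.116; there is no default route.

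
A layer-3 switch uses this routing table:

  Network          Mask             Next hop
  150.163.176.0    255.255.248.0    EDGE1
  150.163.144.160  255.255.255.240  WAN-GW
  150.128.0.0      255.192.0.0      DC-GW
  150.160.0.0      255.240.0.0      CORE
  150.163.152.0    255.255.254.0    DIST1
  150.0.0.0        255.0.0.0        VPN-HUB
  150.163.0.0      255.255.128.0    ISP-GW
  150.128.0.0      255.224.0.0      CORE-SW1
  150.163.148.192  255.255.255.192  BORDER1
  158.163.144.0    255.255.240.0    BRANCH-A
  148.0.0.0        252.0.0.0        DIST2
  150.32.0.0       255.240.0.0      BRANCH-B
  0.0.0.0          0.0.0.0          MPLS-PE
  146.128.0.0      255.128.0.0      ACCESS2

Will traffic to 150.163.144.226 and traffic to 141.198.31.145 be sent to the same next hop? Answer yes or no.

no

150.163.144.226: longest match 150.160.0.0/12 -> CORE
141.198.31.145: longest match 0.0.0.0/0 -> MPLS-PE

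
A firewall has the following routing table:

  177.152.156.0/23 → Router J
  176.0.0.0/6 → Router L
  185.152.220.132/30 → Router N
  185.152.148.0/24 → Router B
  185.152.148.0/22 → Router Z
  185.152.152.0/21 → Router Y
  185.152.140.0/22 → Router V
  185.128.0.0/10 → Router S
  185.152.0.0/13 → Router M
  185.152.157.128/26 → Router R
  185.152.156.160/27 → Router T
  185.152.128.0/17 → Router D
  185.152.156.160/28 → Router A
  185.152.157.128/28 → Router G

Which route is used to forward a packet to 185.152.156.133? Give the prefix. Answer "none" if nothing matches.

Entries matching 185.152.156.133:
  185.128.0.0/10 (185.128.0.0 - 185.191.255.255)
  185.152.0.0/13 (185.152.0.0 - 185.159.255.255)
  185.152.128.0/17 (185.152.128.0 - 185.152.255.255)
  185.152.152.0/21 (185.152.152.0 - 185.152.159.255)
Most specific is 185.152.152.0/21.

185.152.152.0/21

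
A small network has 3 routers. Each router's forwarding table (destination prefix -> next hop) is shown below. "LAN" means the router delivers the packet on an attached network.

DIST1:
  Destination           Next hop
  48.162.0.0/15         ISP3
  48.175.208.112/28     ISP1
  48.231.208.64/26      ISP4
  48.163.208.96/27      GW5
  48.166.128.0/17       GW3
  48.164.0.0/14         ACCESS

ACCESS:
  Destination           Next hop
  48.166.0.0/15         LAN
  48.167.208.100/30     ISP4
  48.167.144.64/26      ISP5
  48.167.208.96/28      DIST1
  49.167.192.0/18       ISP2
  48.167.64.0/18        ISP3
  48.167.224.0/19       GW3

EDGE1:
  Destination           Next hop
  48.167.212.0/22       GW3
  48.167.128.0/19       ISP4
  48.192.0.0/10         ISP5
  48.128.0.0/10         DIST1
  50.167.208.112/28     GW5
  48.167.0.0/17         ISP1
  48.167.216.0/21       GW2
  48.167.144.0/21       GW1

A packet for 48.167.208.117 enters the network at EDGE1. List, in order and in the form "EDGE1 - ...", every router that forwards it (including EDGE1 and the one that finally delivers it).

At EDGE1: longest match for 48.167.208.117 is 48.128.0.0/10 -> DIST1
At DIST1: longest match for 48.167.208.117 is 48.164.0.0/14 -> ACCESS
At ACCESS: longest match for 48.167.208.117 is 48.166.0.0/15 -> LAN

EDGE1 - DIST1 - ACCESS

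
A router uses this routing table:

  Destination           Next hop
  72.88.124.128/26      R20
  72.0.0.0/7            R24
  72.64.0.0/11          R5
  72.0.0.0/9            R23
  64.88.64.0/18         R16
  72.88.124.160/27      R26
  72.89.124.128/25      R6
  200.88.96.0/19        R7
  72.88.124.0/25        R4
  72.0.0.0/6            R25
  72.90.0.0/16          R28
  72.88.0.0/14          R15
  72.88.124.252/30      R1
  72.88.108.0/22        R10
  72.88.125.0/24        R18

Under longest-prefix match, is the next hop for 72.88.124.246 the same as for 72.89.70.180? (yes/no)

yes

72.88.124.246: longest match 72.88.0.0/14 -> R15
72.89.70.180: longest match 72.88.0.0/14 -> R15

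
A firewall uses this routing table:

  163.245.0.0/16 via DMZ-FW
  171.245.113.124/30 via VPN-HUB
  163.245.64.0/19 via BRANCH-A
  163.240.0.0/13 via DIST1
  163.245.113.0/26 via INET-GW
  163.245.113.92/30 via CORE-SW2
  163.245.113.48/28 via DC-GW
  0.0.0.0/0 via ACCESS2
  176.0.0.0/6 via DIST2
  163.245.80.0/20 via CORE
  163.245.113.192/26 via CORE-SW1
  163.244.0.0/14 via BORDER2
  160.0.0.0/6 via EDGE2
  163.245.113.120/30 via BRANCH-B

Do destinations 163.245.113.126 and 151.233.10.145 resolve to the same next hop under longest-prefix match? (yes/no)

163.245.113.126: longest match 163.245.0.0/16 -> DMZ-FW
151.233.10.145: longest match 0.0.0.0/0 -> ACCESS2

no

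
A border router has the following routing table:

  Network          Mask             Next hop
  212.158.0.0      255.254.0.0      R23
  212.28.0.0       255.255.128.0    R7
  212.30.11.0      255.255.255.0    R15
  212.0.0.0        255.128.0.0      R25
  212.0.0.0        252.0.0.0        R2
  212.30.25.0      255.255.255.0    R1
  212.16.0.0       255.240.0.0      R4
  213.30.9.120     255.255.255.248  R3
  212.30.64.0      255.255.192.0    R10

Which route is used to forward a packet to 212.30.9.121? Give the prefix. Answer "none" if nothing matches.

212.16.0.0/12

Entries matching 212.30.9.121:
  212.0.0.0/6 (212.0.0.0 - 215.255.255.255)
  212.0.0.0/9 (212.0.0.0 - 212.127.255.255)
  212.16.0.0/12 (212.16.0.0 - 212.31.255.255)
Most specific is 212.16.0.0/12.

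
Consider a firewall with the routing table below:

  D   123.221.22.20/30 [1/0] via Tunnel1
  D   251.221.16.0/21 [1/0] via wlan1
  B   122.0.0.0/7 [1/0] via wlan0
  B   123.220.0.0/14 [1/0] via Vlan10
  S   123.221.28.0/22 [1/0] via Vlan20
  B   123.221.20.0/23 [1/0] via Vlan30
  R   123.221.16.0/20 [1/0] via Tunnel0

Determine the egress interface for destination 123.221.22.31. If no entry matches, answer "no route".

Routes whose prefix contains 123.221.22.31:
  122.0.0.0/7 (122.0.0.0 - 123.255.255.255) -> wlan0
  123.220.0.0/14 (123.220.0.0 - 123.223.255.255) -> Vlan10
  123.221.16.0/20 (123.221.16.0 - 123.221.31.255) -> Tunnel0
More-specific entries that do NOT match:
  123.221.22.20/30 (123.221.22.20 - 123.221.22.23) does not contain 123.221.22.31
  123.221.20.0/23 (123.221.20.0 - 123.221.21.255) does not contain 123.221.22.31
  123.221.28.0/22 (123.221.28.0 - 123.221.31.255) does not contain 123.221.22.31
  251.221.16.0/21 (251.221.16.0 - 251.221.23.255) does not contain 123.221.22.31
Longest matching prefix is /20 -> interface Tunnel0.

Tunnel0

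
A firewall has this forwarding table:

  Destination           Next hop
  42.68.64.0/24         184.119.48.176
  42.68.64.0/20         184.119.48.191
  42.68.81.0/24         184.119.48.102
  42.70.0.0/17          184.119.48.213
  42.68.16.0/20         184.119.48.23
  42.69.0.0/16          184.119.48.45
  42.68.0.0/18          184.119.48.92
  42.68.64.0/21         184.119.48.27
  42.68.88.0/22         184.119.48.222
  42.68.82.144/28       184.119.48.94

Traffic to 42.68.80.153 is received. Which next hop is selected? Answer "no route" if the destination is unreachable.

no route

No entry's prefix contains 42.68.80.153; there is no default route.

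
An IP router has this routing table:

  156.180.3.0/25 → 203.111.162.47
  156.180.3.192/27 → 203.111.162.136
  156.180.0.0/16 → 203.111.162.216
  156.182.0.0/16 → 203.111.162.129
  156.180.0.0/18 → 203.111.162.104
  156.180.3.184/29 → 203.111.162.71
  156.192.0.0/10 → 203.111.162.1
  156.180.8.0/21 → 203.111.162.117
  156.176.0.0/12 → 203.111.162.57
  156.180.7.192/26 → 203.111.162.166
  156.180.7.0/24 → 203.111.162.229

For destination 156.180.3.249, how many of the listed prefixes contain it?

3

Prefixes containing 156.180.3.249:
  156.176.0.0/12 (156.176.0.0 - 156.191.255.255)
  156.180.0.0/16 (156.180.0.0 - 156.180.255.255)
  156.180.0.0/18 (156.180.0.0 - 156.180.63.255)
Total matching entries: 3.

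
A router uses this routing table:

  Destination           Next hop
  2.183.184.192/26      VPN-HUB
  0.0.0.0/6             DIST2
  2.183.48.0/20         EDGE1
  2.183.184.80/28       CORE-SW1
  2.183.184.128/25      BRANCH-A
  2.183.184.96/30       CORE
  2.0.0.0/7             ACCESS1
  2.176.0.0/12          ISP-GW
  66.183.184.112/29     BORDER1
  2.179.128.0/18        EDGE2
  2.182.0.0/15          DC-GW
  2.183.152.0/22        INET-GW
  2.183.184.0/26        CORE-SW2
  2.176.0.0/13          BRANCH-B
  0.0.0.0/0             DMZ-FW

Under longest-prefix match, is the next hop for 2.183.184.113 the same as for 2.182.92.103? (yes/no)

2.183.184.113: longest match 2.182.0.0/15 -> DC-GW
2.182.92.103: longest match 2.182.0.0/15 -> DC-GW

yes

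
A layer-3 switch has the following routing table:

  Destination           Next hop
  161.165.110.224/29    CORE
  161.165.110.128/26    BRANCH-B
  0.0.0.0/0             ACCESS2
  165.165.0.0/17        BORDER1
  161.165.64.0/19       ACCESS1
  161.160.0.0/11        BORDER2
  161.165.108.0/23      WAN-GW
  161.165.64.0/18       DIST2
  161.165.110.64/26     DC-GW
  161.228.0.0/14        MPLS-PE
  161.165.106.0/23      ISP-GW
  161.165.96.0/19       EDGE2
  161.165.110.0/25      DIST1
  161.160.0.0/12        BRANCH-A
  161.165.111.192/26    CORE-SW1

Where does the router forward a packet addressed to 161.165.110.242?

EDGE2

Routes whose prefix contains 161.165.110.242:
  0.0.0.0/0 (default, matches everything) -> ACCESS2
  161.160.0.0/11 (161.160.0.0 - 161.191.255.255) -> BORDER2
  161.160.0.0/12 (161.160.0.0 - 161.175.255.255) -> BRANCH-A
  161.165.64.0/18 (161.165.64.0 - 161.165.127.255) -> DIST2
  161.165.96.0/19 (161.165.96.0 - 161.165.127.255) -> EDGE2
More-specific entries that do NOT match:
  161.165.110.224/29 (161.165.110.224 - 161.165.110.231) does not contain 161.165.110.242
  161.165.110.128/26 (161.165.110.128 - 161.165.110.191) does not contain 161.165.110.242
  161.165.110.64/26 (161.165.110.64 - 161.165.110.127) does not contain 161.165.110.242
  161.165.111.192/26 (161.165.111.192 - 161.165.111.255) does not contain 161.165.110.242
  161.165.110.0/25 (161.165.110.0 - 161.165.110.127) does not contain 161.165.110.242
  161.165.108.0/23 (161.165.108.0 - 161.165.109.255) does not contain 161.165.110.242
  161.165.106.0/23 (161.165.106.0 - 161.165.107.255) does not contain 161.165.110.242
Longest matching prefix is /19 -> next hop EDGE2.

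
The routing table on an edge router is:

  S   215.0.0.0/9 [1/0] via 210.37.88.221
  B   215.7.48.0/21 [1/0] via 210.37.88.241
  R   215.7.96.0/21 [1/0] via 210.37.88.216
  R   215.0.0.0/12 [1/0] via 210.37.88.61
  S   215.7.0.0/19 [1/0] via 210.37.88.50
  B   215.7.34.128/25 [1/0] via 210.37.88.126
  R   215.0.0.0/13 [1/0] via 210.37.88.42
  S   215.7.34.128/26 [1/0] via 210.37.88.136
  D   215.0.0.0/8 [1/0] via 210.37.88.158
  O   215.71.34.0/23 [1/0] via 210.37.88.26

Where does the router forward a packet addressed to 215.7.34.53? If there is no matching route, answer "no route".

Routes whose prefix contains 215.7.34.53:
  215.0.0.0/8 (215.0.0.0 - 215.255.255.255) -> 210.37.88.158
  215.0.0.0/9 (215.0.0.0 - 215.127.255.255) -> 210.37.88.221
  215.0.0.0/12 (215.0.0.0 - 215.15.255.255) -> 210.37.88.61
  215.0.0.0/13 (215.0.0.0 - 215.7.255.255) -> 210.37.88.42
More-specific entries that do NOT match:
  215.7.34.128/26 (215.7.34.128 - 215.7.34.191) does not contain 215.7.34.53
  215.7.34.128/25 (215.7.34.128 - 215.7.34.255) does not contain 215.7.34.53
  215.71.34.0/23 (215.71.34.0 - 215.71.35.255) does not contain 215.7.34.53
  215.7.48.0/21 (215.7.48.0 - 215.7.55.255) does not contain 215.7.34.53
  215.7.96.0/21 (215.7.96.0 - 215.7.103.255) does not contain 215.7.34.53
  215.7.0.0/19 (215.7.0.0 - 215.7.31.255) does not contain 215.7.34.53
Longest matching prefix is /13 -> next hop 210.37.88.42.

210.37.88.42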